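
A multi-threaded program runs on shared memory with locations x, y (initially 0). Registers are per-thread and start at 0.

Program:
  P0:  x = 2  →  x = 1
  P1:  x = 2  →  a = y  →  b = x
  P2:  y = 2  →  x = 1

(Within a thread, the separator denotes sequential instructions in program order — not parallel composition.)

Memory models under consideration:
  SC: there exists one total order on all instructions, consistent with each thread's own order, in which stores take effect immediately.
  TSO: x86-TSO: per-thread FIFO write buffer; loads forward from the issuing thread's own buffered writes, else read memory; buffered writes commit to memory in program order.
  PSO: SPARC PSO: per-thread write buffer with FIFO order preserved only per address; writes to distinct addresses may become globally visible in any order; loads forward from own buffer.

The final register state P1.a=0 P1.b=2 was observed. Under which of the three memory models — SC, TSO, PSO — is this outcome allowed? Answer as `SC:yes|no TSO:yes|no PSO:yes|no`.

outcome vector order: (P1.a,P1.b)
under SC → <0 1>; <0 2>; <2 1>; <2 2>
under TSO → <0 1>; <0 2>; <2 1>; <2 2>
under PSO → <0 1>; <0 2>; <2 1>; <2 2>
target <0 2> ∈ {SC,TSO,PSO}

SC:yes TSO:yes PSO:yes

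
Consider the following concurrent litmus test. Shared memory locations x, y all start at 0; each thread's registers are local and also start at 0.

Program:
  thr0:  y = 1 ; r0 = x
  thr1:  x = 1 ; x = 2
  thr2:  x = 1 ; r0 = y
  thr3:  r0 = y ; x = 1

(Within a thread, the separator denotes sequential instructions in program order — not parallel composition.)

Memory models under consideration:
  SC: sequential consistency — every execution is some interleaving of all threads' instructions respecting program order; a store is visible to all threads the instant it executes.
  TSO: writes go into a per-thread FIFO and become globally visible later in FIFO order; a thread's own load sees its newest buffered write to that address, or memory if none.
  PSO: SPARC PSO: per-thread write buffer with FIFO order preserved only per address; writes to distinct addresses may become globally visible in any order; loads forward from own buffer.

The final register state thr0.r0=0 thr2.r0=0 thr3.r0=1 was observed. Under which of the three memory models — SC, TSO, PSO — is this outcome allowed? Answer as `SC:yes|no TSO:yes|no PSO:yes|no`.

outcome vector order: (thr0.r0,thr2.r0,thr3.r0)
under SC → 0/1/0 0/1/1 1/0/0 1/0/1 1/1/0 1/1/1 2/0/0 2/0/1 2/1/0 2/1/1
under TSO → 0/0/0 0/0/1 0/1/0 0/1/1 1/0/0 1/0/1 1/1/0 1/1/1 2/0/0 2/0/1 2/1/0 2/1/1
under PSO → 0/0/0 0/0/1 0/1/0 0/1/1 1/0/0 1/0/1 1/1/0 1/1/1 2/0/0 2/0/1 2/1/0 2/1/1
target 0/0/1 ∈ {TSO,PSO}

SC:no TSO:yes PSO:yes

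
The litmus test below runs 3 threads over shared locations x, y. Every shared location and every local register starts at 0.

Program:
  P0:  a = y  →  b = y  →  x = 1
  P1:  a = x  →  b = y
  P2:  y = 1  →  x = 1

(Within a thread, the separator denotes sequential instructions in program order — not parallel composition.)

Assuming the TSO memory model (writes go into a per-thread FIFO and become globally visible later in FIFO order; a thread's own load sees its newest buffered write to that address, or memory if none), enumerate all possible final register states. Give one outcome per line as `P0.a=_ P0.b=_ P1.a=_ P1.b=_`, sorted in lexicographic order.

P0.a=0 P0.b=0 P1.a=0 P1.b=0
P0.a=0 P0.b=0 P1.a=0 P1.b=1
P0.a=0 P0.b=0 P1.a=1 P1.b=0
P0.a=0 P0.b=0 P1.a=1 P1.b=1
P0.a=0 P0.b=1 P1.a=0 P1.b=0
P0.a=0 P0.b=1 P1.a=0 P1.b=1
P0.a=0 P0.b=1 P1.a=1 P1.b=1
P0.a=1 P0.b=1 P1.a=0 P1.b=0
P0.a=1 P0.b=1 P1.a=0 P1.b=1
P0.a=1 P0.b=1 P1.a=1 P1.b=1

outcome vector order: (P0.a,P0.b,P1.a,P1.b)
|TSO outcomes| = 10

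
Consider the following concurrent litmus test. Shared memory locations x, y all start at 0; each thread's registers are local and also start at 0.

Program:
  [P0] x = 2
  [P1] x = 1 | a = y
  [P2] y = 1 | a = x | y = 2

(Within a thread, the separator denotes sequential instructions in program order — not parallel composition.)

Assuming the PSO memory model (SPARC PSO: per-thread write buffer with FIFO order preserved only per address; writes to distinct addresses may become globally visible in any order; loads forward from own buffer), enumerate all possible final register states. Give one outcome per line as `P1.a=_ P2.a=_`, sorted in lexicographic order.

outcome vector order: (P1.a,P2.a)
|PSO outcomes| = 9

P1.a=0 P2.a=0
P1.a=0 P2.a=1
P1.a=0 P2.a=2
P1.a=1 P2.a=0
P1.a=1 P2.a=1
P1.a=1 P2.a=2
P1.a=2 P2.a=0
P1.a=2 P2.a=1
P1.a=2 P2.a=2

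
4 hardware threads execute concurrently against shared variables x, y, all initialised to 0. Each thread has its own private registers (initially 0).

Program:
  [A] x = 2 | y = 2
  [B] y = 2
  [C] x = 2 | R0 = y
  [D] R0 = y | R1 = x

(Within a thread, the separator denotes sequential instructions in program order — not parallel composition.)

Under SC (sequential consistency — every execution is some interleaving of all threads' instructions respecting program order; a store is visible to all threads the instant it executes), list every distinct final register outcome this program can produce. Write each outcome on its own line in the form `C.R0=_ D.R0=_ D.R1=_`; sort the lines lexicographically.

outcome vector order: (C.R0,D.R0,D.R1)
|SC outcomes| = 7

C.R0=0 D.R0=0 D.R1=0
C.R0=0 D.R0=0 D.R1=2
C.R0=0 D.R0=2 D.R1=2
C.R0=2 D.R0=0 D.R1=0
C.R0=2 D.R0=0 D.R1=2
C.R0=2 D.R0=2 D.R1=0
C.R0=2 D.R0=2 D.R1=2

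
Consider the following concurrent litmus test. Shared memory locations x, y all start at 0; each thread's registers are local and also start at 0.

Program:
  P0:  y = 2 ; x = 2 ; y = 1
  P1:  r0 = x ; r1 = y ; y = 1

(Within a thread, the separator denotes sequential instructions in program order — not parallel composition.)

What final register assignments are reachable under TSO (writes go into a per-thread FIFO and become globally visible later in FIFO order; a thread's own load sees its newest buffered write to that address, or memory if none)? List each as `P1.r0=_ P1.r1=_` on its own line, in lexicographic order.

outcome vector order: (P1.r0,P1.r1)
|TSO outcomes| = 5

P1.r0=0 P1.r1=0
P1.r0=0 P1.r1=1
P1.r0=0 P1.r1=2
P1.r0=2 P1.r1=1
P1.r0=2 P1.r1=2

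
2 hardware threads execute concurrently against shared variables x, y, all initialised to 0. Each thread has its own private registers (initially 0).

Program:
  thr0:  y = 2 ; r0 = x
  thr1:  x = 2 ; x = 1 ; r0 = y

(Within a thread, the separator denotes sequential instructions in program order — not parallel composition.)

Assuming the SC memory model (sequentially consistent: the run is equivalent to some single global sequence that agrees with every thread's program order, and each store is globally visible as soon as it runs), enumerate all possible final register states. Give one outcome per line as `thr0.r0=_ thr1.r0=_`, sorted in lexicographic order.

outcome vector order: (thr0.r0,thr1.r0)
|SC outcomes| = 4

thr0.r0=0 thr1.r0=2
thr0.r0=1 thr1.r0=0
thr0.r0=1 thr1.r0=2
thr0.r0=2 thr1.r0=2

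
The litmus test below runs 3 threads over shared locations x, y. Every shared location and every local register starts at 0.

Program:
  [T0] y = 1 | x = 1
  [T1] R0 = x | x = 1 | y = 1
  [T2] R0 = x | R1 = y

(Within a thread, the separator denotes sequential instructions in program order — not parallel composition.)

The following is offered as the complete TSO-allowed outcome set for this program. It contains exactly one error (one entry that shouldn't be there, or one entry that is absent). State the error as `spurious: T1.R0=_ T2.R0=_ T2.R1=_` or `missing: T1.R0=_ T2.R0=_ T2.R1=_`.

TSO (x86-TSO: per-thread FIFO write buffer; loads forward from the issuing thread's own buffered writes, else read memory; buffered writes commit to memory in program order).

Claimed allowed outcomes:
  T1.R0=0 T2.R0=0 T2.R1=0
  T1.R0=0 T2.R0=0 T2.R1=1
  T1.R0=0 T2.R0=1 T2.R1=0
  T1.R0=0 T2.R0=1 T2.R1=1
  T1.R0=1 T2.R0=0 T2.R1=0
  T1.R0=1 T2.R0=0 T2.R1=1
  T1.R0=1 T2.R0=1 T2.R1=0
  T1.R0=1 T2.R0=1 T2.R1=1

outcome vector order: (T1.R0,T2.R0,T2.R1)
[TSO] allowed = {(0,0,0) (0,0,1) (0,1,0) (0,1,1) (1,0,0) (1,0,1) (1,1,1)}
claimed∖TSO = {(1,1,0)}

spurious: T1.R0=1 T2.R0=1 T2.R1=0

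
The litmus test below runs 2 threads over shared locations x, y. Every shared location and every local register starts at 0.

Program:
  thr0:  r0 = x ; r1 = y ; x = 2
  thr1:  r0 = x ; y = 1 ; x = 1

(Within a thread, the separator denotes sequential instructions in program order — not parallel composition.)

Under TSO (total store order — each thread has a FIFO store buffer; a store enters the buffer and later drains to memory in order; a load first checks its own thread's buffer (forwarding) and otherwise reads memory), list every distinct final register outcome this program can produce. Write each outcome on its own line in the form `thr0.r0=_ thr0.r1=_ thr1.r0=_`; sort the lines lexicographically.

thr0.r0=0 thr0.r1=0 thr1.r0=0
thr0.r0=0 thr0.r1=0 thr1.r0=2
thr0.r0=0 thr0.r1=1 thr1.r0=0
thr0.r0=1 thr0.r1=1 thr1.r0=0

outcome vector order: (thr0.r0,thr0.r1,thr1.r0)
|TSO outcomes| = 4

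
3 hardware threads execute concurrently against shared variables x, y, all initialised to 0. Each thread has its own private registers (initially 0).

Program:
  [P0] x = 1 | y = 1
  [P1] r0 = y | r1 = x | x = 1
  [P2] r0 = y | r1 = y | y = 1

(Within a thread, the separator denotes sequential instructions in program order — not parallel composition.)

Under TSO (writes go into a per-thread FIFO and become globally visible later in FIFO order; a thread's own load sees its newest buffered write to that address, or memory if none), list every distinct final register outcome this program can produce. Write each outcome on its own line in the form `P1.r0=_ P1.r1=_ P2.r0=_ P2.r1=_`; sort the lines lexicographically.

P1.r0=0 P1.r1=0 P2.r0=0 P2.r1=0
P1.r0=0 P1.r1=0 P2.r0=0 P2.r1=1
P1.r0=0 P1.r1=0 P2.r0=1 P2.r1=1
P1.r0=0 P1.r1=1 P2.r0=0 P2.r1=0
P1.r0=0 P1.r1=1 P2.r0=0 P2.r1=1
P1.r0=0 P1.r1=1 P2.r0=1 P2.r1=1
P1.r0=1 P1.r1=0 P2.r0=0 P2.r1=0
P1.r0=1 P1.r1=1 P2.r0=0 P2.r1=0
P1.r0=1 P1.r1=1 P2.r0=0 P2.r1=1
P1.r0=1 P1.r1=1 P2.r0=1 P2.r1=1

outcome vector order: (P1.r0,P1.r1,P2.r0,P2.r1)
|TSO outcomes| = 10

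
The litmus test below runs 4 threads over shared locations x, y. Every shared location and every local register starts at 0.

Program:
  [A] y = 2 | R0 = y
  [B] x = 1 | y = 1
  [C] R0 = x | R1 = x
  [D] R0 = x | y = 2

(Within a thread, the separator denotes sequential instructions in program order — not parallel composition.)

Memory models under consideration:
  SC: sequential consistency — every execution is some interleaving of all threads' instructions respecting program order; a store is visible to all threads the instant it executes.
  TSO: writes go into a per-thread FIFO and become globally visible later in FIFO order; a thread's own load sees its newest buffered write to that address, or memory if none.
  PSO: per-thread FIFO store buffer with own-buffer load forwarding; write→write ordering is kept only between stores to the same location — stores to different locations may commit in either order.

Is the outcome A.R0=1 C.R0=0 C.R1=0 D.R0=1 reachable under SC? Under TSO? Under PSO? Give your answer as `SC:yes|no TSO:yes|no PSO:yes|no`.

SC:yes TSO:yes PSO:yes

outcome vector order: (A.R0,C.R0,C.R1,D.R0)
[SC] allowed = {1/0/0/0; 1/0/0/1; 1/0/1/0; 1/0/1/1; 1/1/1/0; 1/1/1/1; 2/0/0/0; 2/0/0/1; 2/0/1/0; 2/0/1/1; 2/1/1/0; 2/1/1/1}
[TSO] allowed = {1/0/0/0; 1/0/0/1; 1/0/1/0; 1/0/1/1; 1/1/1/0; 1/1/1/1; 2/0/0/0; 2/0/0/1; 2/0/1/0; 2/0/1/1; 2/1/1/0; 2/1/1/1}
[PSO] allowed = {1/0/0/0; 1/0/0/1; 1/0/1/0; 1/0/1/1; 1/1/1/0; 1/1/1/1; 2/0/0/0; 2/0/0/1; 2/0/1/0; 2/0/1/1; 2/1/1/0; 2/1/1/1}
target 1/0/0/1 ∈ {SC,TSO,PSO}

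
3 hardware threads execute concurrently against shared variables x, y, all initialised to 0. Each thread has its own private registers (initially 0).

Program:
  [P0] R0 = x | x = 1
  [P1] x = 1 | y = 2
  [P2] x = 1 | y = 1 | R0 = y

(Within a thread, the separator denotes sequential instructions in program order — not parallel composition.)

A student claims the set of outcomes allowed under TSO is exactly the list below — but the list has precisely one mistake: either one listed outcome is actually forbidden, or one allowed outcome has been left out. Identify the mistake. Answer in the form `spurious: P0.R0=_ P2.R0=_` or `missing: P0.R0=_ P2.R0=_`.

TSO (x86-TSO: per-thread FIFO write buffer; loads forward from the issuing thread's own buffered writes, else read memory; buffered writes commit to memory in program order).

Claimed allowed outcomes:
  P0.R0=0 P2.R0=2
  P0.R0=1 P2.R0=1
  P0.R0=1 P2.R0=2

outcome vector order: (P0.R0,P2.R0)
TSO (4): (0,1) (0,2) (1,1) (1,2)
TSO∖claimed = {(0,1)}

missing: P0.R0=0 P2.R0=1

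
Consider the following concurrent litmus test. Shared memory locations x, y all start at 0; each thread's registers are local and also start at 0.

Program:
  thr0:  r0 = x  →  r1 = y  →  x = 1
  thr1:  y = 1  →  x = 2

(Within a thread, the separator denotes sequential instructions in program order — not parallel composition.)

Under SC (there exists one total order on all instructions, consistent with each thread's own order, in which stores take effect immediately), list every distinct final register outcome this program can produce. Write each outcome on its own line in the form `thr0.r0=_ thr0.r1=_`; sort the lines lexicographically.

thr0.r0=0 thr0.r1=0
thr0.r0=0 thr0.r1=1
thr0.r0=2 thr0.r1=1

outcome vector order: (thr0.r0,thr0.r1)
|SC outcomes| = 3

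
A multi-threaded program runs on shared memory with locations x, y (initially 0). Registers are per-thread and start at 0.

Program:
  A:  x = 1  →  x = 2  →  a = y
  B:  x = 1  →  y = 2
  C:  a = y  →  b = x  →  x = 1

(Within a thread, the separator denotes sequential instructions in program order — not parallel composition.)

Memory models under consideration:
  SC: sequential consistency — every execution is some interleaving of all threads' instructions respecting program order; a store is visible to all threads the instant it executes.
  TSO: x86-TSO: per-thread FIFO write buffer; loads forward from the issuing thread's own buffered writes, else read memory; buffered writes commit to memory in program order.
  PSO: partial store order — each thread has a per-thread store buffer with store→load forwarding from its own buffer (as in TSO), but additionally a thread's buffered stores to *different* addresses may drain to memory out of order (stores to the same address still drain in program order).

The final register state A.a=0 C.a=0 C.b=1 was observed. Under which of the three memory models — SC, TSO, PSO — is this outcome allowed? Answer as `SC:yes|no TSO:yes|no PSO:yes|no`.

outcome vector order: (A.a,C.a,C.b)
SC (10): 000, 001, 002, 021, 022, 200, 201, 202, 221, 222
TSO (10): 000, 001, 002, 021, 022, 200, 201, 202, 221, 222
PSO (12): 000, 001, 002, 020, 021, 022, 200, 201, 202, 220, 221, 222
target 001 ∈ {SC,TSO,PSO}

SC:yes TSO:yes PSO:yes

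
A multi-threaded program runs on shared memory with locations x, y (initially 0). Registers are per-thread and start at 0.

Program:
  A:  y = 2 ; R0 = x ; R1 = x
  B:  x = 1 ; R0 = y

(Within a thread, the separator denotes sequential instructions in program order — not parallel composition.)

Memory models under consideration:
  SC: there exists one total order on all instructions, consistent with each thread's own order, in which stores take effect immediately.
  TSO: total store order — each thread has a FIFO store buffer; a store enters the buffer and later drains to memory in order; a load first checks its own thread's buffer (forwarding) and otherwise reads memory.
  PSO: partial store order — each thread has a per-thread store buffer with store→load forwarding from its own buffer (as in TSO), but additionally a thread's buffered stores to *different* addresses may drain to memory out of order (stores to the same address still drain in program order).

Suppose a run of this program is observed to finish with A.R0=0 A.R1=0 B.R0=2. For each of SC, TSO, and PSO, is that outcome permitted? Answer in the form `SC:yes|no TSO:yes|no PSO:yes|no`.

outcome vector order: (A.R0,A.R1,B.R0)
[SC] allowed = {<0 0 2>; <0 1 2>; <1 1 0>; <1 1 2>}
[TSO] allowed = {<0 0 0>; <0 0 2>; <0 1 0>; <0 1 2>; <1 1 0>; <1 1 2>}
[PSO] allowed = {<0 0 0>; <0 0 2>; <0 1 0>; <0 1 2>; <1 1 0>; <1 1 2>}
target <0 0 2> ∈ {SC,TSO,PSO}

SC:yes TSO:yes PSO:yes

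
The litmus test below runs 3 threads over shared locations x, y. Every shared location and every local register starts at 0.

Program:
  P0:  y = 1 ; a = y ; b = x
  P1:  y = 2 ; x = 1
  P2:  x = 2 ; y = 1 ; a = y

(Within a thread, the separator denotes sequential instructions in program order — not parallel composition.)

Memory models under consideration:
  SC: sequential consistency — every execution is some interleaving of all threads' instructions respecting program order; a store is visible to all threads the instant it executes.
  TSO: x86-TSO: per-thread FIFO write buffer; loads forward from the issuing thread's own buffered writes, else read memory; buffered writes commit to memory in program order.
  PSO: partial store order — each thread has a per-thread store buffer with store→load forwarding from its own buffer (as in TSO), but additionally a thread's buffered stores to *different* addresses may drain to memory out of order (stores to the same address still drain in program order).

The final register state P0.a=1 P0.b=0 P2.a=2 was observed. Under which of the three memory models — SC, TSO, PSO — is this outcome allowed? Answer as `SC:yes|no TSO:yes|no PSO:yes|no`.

outcome vector order: (P0.a,P0.b,P2.a)
SC (11): <1 0 1> <1 0 2> <1 1 1> <1 1 2> <1 2 1> <1 2 2> <2 0 1> <2 1 1> <2 1 2> <2 2 1> <2 2 2>
TSO (11): <1 0 1> <1 0 2> <1 1 1> <1 1 2> <1 2 1> <1 2 2> <2 0 1> <2 1 1> <2 1 2> <2 2 1> <2 2 2>
PSO (12): <1 0 1> <1 0 2> <1 1 1> <1 1 2> <1 2 1> <1 2 2> <2 0 1> <2 0 2> <2 1 1> <2 1 2> <2 2 1> <2 2 2>
target <1 0 2> ∈ {SC,TSO,PSO}

SC:yes TSO:yes PSO:yes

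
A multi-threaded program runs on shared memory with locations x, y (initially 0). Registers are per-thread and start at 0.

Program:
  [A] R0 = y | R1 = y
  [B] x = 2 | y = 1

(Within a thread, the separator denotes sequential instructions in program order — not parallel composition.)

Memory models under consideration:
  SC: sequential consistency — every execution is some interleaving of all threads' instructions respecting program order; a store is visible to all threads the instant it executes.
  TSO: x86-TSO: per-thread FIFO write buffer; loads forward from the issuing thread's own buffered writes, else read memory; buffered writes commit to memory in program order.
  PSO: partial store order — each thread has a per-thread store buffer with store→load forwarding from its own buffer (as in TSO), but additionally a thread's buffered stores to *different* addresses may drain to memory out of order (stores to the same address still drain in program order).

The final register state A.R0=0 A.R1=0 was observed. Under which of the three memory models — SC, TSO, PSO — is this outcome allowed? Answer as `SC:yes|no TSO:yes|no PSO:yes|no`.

outcome vector order: (A.R0,A.R1)
under SC → 00 01 11
under TSO → 00 01 11
under PSO → 00 01 11
target 00 ∈ {SC,TSO,PSO}

SC:yes TSO:yes PSO:yes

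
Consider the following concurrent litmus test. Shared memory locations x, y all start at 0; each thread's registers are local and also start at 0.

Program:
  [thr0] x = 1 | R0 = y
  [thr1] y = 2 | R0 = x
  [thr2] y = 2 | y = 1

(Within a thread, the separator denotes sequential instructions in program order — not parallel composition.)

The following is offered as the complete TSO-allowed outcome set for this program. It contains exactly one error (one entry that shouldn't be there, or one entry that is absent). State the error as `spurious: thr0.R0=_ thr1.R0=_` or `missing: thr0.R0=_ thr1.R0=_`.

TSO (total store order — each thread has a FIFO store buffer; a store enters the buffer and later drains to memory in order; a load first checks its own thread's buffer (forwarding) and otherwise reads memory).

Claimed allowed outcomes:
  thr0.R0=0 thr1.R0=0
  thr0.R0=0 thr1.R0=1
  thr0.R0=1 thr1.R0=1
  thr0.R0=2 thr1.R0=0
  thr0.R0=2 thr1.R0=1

missing: thr0.R0=1 thr1.R0=0

outcome vector order: (thr0.R0,thr1.R0)
TSO: 6 outcomes — {<0 0>; <0 1>; <1 0>; <1 1>; <2 0>; <2 1>}
TSO∖claimed = {<1 0>}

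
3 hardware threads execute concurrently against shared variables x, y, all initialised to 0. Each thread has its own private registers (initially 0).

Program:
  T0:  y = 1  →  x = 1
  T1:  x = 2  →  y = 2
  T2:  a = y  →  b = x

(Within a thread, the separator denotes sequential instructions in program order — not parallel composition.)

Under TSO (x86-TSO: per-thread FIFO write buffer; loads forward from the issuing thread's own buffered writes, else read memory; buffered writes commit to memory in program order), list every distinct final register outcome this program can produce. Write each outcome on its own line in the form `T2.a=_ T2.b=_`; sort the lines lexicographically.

T2.a=0 T2.b=0
T2.a=0 T2.b=1
T2.a=0 T2.b=2
T2.a=1 T2.b=0
T2.a=1 T2.b=1
T2.a=1 T2.b=2
T2.a=2 T2.b=1
T2.a=2 T2.b=2

outcome vector order: (T2.a,T2.b)
|TSO outcomes| = 8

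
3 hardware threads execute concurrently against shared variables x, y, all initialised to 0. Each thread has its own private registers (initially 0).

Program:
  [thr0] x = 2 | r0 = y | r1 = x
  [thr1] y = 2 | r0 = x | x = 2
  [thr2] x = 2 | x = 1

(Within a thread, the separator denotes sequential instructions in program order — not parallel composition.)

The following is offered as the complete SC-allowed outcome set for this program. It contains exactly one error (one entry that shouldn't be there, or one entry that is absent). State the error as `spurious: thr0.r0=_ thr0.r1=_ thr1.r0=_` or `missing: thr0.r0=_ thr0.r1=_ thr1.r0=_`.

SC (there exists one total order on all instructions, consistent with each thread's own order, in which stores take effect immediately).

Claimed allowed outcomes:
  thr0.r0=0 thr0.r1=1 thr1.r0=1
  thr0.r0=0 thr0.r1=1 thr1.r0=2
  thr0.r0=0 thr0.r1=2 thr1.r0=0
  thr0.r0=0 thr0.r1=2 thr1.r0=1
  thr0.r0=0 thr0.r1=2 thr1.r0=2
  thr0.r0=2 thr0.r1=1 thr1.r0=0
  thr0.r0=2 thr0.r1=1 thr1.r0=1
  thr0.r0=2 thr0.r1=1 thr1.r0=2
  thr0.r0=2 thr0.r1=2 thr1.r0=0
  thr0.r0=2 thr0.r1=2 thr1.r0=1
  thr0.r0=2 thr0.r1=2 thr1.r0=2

outcome vector order: (thr0.r0,thr0.r1,thr1.r0)
SC: 10 outcomes — {<0 1 1>; <0 1 2>; <0 2 1>; <0 2 2>; <2 1 0>; <2 1 1>; <2 1 2>; <2 2 0>; <2 2 1>; <2 2 2>}
claimed∖SC = {<0 2 0>}

spurious: thr0.r0=0 thr0.r1=2 thr1.r0=0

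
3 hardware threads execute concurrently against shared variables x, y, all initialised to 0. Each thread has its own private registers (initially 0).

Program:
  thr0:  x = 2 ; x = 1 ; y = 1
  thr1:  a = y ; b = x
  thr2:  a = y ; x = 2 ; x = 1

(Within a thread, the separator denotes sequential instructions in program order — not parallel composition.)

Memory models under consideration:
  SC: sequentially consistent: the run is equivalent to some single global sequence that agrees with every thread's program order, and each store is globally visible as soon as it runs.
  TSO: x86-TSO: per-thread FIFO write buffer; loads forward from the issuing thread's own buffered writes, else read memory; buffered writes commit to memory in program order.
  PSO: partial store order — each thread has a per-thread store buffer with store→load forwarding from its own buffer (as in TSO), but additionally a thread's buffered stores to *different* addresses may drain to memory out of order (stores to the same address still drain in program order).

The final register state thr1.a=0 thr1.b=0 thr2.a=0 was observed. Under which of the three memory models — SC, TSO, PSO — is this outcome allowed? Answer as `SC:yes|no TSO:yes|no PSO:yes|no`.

outcome vector order: (thr1.a,thr1.b,thr2.a)
[SC] allowed = {0/0/0; 0/0/1; 0/1/0; 0/1/1; 0/2/0; 0/2/1; 1/1/0; 1/1/1; 1/2/0; 1/2/1}
[TSO] allowed = {0/0/0; 0/0/1; 0/1/0; 0/1/1; 0/2/0; 0/2/1; 1/1/0; 1/1/1; 1/2/0; 1/2/1}
[PSO] allowed = {0/0/0; 0/0/1; 0/1/0; 0/1/1; 0/2/0; 0/2/1; 1/0/0; 1/0/1; 1/1/0; 1/1/1; 1/2/0; 1/2/1}
target 0/0/0 ∈ {SC,TSO,PSO}

SC:yes TSO:yes PSO:yes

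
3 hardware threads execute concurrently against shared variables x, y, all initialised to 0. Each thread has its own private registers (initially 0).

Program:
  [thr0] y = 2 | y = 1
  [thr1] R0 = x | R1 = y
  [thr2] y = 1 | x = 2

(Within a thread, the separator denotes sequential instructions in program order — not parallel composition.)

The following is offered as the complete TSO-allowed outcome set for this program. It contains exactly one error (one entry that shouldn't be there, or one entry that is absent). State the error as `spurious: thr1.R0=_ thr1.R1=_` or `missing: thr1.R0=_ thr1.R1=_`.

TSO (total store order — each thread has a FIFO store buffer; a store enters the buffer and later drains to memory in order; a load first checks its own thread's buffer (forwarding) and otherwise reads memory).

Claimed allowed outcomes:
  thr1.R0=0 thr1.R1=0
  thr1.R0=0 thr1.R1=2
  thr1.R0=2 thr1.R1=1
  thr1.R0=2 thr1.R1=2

missing: thr1.R0=0 thr1.R1=1

outcome vector order: (thr1.R0,thr1.R1)
[TSO] allowed = {<0 0>, <0 1>, <0 2>, <2 1>, <2 2>}
TSO∖claimed = {<0 1>}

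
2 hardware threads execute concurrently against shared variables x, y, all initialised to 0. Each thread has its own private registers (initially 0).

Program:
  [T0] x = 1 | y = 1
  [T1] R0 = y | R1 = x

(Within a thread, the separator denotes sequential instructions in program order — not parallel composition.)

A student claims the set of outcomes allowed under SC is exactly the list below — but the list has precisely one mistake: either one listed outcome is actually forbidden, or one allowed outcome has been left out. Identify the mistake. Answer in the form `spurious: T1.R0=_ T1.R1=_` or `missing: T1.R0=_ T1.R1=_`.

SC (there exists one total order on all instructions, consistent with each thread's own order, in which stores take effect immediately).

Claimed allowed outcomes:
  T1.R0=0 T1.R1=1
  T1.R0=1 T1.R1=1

outcome vector order: (T1.R0,T1.R1)
[SC] allowed = {(0,0) (0,1) (1,1)}
SC∖claimed = {(0,0)}

missing: T1.R0=0 T1.R1=0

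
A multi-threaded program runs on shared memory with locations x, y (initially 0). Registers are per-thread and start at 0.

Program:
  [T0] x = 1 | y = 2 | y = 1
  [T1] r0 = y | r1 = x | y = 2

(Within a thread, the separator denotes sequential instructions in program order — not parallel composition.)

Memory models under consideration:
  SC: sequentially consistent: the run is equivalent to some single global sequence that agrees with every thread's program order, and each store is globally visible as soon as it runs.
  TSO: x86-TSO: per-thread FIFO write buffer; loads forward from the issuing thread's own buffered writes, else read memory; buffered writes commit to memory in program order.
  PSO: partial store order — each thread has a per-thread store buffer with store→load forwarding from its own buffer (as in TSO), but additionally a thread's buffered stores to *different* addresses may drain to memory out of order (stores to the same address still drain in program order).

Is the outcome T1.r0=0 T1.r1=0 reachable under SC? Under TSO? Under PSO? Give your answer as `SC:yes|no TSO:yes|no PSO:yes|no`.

SC:yes TSO:yes PSO:yes

outcome vector order: (T1.r0,T1.r1)
under SC → <0 0>; <0 1>; <1 1>; <2 1>
under TSO → <0 0>; <0 1>; <1 1>; <2 1>
under PSO → <0 0>; <0 1>; <1 0>; <1 1>; <2 0>; <2 1>
target <0 0> ∈ {SC,TSO,PSO}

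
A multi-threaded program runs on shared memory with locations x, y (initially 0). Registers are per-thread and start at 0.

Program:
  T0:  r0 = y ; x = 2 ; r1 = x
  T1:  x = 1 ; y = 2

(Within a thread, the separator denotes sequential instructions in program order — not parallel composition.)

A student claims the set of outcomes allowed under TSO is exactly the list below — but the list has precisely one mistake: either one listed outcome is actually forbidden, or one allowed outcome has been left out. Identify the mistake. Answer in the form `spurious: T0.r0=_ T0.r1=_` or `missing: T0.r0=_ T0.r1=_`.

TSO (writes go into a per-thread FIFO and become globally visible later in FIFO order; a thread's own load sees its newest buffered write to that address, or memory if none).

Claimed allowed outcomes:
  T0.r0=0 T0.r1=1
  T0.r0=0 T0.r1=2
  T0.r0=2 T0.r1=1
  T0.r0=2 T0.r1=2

spurious: T0.r0=2 T0.r1=1

outcome vector order: (T0.r0,T0.r1)
[TSO] allowed = {01, 02, 22}
claimed∖TSO = {21}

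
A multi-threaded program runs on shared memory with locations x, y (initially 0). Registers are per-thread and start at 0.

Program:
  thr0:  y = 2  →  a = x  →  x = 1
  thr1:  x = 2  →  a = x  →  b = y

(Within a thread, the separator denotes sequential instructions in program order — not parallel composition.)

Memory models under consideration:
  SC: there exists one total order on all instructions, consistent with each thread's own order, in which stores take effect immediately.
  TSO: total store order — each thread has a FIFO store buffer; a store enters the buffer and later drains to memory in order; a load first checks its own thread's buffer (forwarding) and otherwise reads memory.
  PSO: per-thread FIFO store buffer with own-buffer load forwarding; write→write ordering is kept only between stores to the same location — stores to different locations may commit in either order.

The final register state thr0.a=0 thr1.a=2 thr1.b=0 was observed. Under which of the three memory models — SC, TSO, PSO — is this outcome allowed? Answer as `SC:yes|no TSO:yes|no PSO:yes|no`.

SC:no TSO:yes PSO:yes

outcome vector order: (thr0.a,thr1.a,thr1.b)
under SC → (0,1,2); (0,2,2); (2,1,2); (2,2,0); (2,2,2)
under TSO → (0,1,2); (0,2,0); (0,2,2); (2,1,2); (2,2,0); (2,2,2)
under PSO → (0,1,0); (0,1,2); (0,2,0); (0,2,2); (2,1,0); (2,1,2); (2,2,0); (2,2,2)
target (0,2,0) ∈ {TSO,PSO}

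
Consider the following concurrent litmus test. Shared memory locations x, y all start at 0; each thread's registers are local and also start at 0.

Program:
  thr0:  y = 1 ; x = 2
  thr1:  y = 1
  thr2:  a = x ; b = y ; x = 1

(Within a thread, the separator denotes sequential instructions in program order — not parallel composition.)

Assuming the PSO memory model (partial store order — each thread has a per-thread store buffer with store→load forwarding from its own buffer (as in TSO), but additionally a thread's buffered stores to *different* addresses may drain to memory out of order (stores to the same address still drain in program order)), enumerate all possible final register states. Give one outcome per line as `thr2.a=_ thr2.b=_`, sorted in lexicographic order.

outcome vector order: (thr2.a,thr2.b)
|PSO outcomes| = 4

thr2.a=0 thr2.b=0
thr2.a=0 thr2.b=1
thr2.a=2 thr2.b=0
thr2.a=2 thr2.b=1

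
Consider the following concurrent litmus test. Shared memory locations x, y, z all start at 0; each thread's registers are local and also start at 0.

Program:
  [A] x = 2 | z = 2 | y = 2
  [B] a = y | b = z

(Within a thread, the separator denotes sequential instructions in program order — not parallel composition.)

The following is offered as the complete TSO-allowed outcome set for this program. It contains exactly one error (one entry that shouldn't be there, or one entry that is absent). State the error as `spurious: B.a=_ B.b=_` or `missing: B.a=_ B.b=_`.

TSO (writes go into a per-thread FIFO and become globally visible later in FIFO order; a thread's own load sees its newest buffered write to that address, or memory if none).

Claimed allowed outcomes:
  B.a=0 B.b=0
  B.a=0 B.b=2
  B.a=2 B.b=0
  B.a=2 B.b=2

outcome vector order: (B.a,B.b)
[TSO] allowed = {00, 02, 22}
claimed∖TSO = {20}

spurious: B.a=2 B.b=0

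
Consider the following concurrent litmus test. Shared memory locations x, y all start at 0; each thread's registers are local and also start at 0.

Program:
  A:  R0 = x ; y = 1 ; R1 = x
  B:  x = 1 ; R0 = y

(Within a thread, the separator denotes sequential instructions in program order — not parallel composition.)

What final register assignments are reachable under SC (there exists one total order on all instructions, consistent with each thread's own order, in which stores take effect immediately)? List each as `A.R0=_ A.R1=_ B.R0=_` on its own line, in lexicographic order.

outcome vector order: (A.R0,A.R1,B.R0)
|SC outcomes| = 5

A.R0=0 A.R1=0 B.R0=1
A.R0=0 A.R1=1 B.R0=0
A.R0=0 A.R1=1 B.R0=1
A.R0=1 A.R1=1 B.R0=0
A.R0=1 A.R1=1 B.R0=1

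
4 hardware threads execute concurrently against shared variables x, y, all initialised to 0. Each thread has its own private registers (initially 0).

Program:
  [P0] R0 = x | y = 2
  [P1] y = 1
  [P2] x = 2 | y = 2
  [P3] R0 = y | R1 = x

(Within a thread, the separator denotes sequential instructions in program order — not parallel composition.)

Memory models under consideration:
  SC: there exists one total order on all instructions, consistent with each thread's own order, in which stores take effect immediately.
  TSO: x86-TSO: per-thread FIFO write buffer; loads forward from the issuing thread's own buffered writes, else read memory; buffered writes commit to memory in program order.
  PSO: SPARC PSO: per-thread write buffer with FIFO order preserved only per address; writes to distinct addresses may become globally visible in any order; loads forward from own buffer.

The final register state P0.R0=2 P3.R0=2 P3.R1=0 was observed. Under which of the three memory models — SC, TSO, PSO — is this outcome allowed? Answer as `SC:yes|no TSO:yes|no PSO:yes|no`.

outcome vector order: (P0.R0,P3.R0,P3.R1)
under SC → 000 002 010 012 020 022 200 202 210 212 222
under TSO → 000 002 010 012 020 022 200 202 210 212 222
under PSO → 000 002 010 012 020 022 200 202 210 212 220 222
target 220 ∈ {PSO}

SC:no TSO:no PSO:yes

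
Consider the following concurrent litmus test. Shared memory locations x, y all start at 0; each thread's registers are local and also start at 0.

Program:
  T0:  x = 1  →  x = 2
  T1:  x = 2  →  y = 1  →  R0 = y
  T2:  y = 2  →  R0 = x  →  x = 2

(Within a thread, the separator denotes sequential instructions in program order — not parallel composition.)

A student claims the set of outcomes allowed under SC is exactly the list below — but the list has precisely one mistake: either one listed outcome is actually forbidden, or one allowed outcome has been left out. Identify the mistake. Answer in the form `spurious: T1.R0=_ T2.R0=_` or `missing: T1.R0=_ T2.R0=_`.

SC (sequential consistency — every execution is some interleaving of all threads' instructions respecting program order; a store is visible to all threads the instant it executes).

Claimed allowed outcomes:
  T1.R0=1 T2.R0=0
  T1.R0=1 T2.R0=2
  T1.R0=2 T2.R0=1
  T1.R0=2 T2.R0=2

missing: T1.R0=1 T2.R0=1

outcome vector order: (T1.R0,T2.R0)
SC: 5 outcomes — {1/0 1/1 1/2 2/1 2/2}
SC∖claimed = {1/1}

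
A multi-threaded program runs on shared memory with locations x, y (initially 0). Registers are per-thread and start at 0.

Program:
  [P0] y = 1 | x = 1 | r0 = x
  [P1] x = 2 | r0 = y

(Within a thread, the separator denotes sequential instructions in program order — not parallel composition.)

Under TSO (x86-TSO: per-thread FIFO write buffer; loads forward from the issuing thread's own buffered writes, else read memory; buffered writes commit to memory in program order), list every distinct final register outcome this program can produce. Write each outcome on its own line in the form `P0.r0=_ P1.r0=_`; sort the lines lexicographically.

outcome vector order: (P0.r0,P1.r0)
|TSO outcomes| = 4

P0.r0=1 P1.r0=0
P0.r0=1 P1.r0=1
P0.r0=2 P1.r0=0
P0.r0=2 P1.r0=1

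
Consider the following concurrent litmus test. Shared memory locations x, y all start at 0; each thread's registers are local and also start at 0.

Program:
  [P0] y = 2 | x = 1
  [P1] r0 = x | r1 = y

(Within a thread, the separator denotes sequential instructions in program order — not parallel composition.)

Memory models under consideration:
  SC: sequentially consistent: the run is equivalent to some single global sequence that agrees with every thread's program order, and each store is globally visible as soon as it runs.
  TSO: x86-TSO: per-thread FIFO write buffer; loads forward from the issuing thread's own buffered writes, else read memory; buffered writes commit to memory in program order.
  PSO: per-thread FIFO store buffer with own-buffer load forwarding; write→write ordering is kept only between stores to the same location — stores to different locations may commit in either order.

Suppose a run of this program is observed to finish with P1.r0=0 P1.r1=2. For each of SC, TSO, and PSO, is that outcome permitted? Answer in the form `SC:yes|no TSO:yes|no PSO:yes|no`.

outcome vector order: (P1.r0,P1.r1)
[SC] allowed = {00; 02; 12}
[TSO] allowed = {00; 02; 12}
[PSO] allowed = {00; 02; 10; 12}
target 02 ∈ {SC,TSO,PSO}

SC:yes TSO:yes PSO:yes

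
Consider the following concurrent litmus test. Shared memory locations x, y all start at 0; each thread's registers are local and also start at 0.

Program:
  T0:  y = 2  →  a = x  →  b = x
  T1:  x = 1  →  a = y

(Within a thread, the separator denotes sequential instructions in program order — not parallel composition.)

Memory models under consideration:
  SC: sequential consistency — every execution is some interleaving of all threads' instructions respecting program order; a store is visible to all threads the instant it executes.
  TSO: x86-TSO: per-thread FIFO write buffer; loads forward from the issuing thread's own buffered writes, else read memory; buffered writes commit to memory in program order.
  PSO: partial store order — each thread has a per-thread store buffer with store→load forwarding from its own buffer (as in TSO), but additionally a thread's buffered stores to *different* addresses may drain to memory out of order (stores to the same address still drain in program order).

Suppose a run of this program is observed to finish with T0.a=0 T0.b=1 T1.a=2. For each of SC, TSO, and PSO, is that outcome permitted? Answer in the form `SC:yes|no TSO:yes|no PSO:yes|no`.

outcome vector order: (T0.a,T0.b,T1.a)
[SC] allowed = {<0 0 2> <0 1 2> <1 1 0> <1 1 2>}
[TSO] allowed = {<0 0 0> <0 0 2> <0 1 0> <0 1 2> <1 1 0> <1 1 2>}
[PSO] allowed = {<0 0 0> <0 0 2> <0 1 0> <0 1 2> <1 1 0> <1 1 2>}
target <0 1 2> ∈ {SC,TSO,PSO}

SC:yes TSO:yes PSO:yes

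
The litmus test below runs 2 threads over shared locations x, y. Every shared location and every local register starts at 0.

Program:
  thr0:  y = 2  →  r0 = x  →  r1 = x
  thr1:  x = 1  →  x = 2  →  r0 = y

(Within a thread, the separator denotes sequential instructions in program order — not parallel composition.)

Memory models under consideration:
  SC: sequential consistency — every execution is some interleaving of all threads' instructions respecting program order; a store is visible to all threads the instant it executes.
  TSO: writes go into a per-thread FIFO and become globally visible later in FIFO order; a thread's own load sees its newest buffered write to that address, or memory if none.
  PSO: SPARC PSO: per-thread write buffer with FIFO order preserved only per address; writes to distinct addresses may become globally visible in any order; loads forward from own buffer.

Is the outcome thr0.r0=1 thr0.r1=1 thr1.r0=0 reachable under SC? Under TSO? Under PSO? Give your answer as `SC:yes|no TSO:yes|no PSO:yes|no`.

outcome vector order: (thr0.r0,thr0.r1,thr1.r0)
under SC → 002 012 022 112 122 220 222
under TSO → 000 002 010 012 020 022 110 112 120 122 220 222
under PSO → 000 002 010 012 020 022 110 112 120 122 220 222
target 110 ∈ {TSO,PSO}

SC:no TSO:yes PSO:yes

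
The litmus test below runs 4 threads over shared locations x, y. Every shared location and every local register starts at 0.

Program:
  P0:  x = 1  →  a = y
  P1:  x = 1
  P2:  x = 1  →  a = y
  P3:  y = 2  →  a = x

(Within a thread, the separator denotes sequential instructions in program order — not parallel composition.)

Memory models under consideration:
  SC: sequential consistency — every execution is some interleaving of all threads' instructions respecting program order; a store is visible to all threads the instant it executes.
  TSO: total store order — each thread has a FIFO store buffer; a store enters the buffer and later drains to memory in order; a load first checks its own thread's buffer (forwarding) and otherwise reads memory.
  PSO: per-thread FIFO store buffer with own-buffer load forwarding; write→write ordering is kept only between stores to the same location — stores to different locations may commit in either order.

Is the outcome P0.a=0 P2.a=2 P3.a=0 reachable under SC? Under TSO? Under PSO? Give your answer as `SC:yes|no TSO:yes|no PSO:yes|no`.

outcome vector order: (P0.a,P2.a,P3.a)
SC: 5 outcomes — {001, 021, 201, 220, 221}
TSO: 8 outcomes — {000, 001, 020, 021, 200, 201, 220, 221}
PSO: 8 outcomes — {000, 001, 020, 021, 200, 201, 220, 221}
target 020 ∈ {TSO,PSO}

SC:no TSO:yes PSO:yes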